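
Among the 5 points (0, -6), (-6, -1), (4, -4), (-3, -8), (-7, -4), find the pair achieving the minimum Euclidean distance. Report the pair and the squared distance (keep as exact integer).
Pair = ((-6, -1), (-7, -4)); squared distance = 10

Compute all C(5, 2) = 10 pairwise squared distances (x_i − x_j)² + (y_i − y_j)². The minimum is 10, attained by the pair ((-6, -1), (-7, -4)).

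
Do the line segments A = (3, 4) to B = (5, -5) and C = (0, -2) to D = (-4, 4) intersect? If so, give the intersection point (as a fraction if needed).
No (intersection of containing lines falls outside at least one segment)

Parametrize and solve: t = 7/4, s = -13/8. At least one of these is outside [0, 1], so the segments do not intersect.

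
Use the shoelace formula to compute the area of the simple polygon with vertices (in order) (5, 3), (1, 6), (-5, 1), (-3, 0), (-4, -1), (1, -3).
Area = 95/2

Shoelace formula: Area = (1/2) |Σ_i (x_i · y_{i+1} − x_{i+1} · y_i)| (indices mod n). Compute each cross term:
  (5)(6) − (1)(3) = 27
  (1)(1) − (-5)(6) = 31
  (-5)(0) − (-3)(1) = 3
  (-3)(-1) − (-4)(0) = 3
  (-4)(-3) − (1)(-1) = 13
  (1)(3) − (5)(-3) = 18
Sum = 95, so (signed) Area = 95/2 = 95/2, |Area| = 95/2.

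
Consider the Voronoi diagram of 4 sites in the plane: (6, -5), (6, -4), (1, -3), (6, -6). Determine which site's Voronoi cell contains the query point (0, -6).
Nearest site = (1, -3)

The Voronoi cell of site s contains exactly those query points closer to s than to any other site. Compute squared distances from q = (0, -6) to each site:
  (1 − 0)² + (-3 − -6)² = 10
  (6 − 0)² + (-6 − -6)² = 36
  (6 − 0)² + (-5 − -6)² = 37
  (6 − 0)² + (-4 − -6)² = 40
Minimum is attained by (1, -3), so q lies in its Voronoi cell.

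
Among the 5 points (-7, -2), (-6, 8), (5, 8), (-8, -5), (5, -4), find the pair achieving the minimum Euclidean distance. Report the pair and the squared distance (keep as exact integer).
Pair = ((-7, -2), (-8, -5)); squared distance = 10

Compute all C(5, 2) = 10 pairwise squared distances (x_i − x_j)² + (y_i − y_j)². The minimum is 10, attained by the pair ((-7, -2), (-8, -5)).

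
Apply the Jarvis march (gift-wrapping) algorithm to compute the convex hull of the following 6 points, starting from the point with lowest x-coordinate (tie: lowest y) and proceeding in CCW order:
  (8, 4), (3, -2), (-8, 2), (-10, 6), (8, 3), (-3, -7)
Hull (CCW) = [(-10, 6), (-8, 2), (-3, -7), (3, -2), (8, 3), (8, 4)]

Jarvis march: at each step, from the current hull vertex p, select the next vertex q as the point such that every other point lies strictly to the left of (or on) the directed line p → q. (Equivalently: for every other point r, the cross product (q − p) × (r − p) ≥ 0.)
Starting point (lowest x, tie lowest y): (-10, 6). Wrap until returning to start. Resulting hull: (-10, 6), (-8, 2), (-3, -7), (3, -2), (8, 3), (8, 4).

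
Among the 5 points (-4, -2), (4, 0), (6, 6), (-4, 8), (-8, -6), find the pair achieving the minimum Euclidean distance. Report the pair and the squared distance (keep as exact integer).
Pair = ((-4, -2), (-8, -6)); squared distance = 32

Compute all C(5, 2) = 10 pairwise squared distances (x_i − x_j)² + (y_i − y_j)². The minimum is 32, attained by the pair ((-4, -2), (-8, -6)).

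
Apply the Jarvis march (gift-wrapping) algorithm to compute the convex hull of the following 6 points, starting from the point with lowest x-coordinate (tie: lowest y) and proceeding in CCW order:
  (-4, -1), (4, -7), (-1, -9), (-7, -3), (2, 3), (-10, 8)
Hull (CCW) = [(-10, 8), (-7, -3), (-1, -9), (4, -7), (2, 3)]

Jarvis march: at each step, from the current hull vertex p, select the next vertex q as the point such that every other point lies strictly to the left of (or on) the directed line p → q. (Equivalently: for every other point r, the cross product (q − p) × (r − p) ≥ 0.)
Starting point (lowest x, tie lowest y): (-10, 8). Wrap until returning to start. Resulting hull: (-10, 8), (-7, -3), (-1, -9), (4, -7), (2, 3).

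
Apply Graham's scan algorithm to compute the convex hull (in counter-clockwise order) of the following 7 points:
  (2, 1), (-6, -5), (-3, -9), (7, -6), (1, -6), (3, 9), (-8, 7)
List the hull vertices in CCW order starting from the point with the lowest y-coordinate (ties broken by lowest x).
Hull (CCW) = [(-3, -9), (7, -6), (3, 9), (-8, 7), (-6, -5)]

Graham scan procedure:
  1. Find the pivot p₀ = point with lowest y (tie → lowest x): (-3, -9).
  2. Sort the remaining points by polar angle around p₀.
  3. Walk through sorted points, maintaining a stack; pop the top while the last three entries make a non-left turn (cross product ≤ 0).
  4. Final stack is the convex hull in CCW order: (-3, -9), (7, -6), (3, 9), (-8, 7), (-6, -5).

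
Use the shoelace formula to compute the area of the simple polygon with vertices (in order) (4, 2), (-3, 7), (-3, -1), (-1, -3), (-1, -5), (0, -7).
Area = 103/2

Shoelace formula: Area = (1/2) |Σ_i (x_i · y_{i+1} − x_{i+1} · y_i)| (indices mod n). Compute each cross term:
  (4)(7) − (-3)(2) = 34
  (-3)(-1) − (-3)(7) = 24
  (-3)(-3) − (-1)(-1) = 8
  (-1)(-5) − (-1)(-3) = 2
  (-1)(-7) − (0)(-5) = 7
  (0)(2) − (4)(-7) = 28
Sum = 103, so (signed) Area = 103/2 = 103/2, |Area| = 103/2.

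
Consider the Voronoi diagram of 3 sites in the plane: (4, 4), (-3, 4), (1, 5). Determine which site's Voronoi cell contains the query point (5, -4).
Nearest site = (4, 4)

The Voronoi cell of site s contains exactly those query points closer to s than to any other site. Compute squared distances from q = (5, -4) to each site:
  (4 − 5)² + (4 − -4)² = 65
  (1 − 5)² + (5 − -4)² = 97
  (-3 − 5)² + (4 − -4)² = 128
Minimum is attained by (4, 4), so q lies in its Voronoi cell.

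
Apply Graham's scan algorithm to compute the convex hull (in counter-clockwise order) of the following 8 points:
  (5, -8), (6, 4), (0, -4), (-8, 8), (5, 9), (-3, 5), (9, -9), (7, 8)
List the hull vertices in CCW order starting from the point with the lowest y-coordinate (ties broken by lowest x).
Hull (CCW) = [(9, -9), (7, 8), (5, 9), (-8, 8), (0, -4), (5, -8)]

Graham scan procedure:
  1. Find the pivot p₀ = point with lowest y (tie → lowest x): (9, -9).
  2. Sort the remaining points by polar angle around p₀.
  3. Walk through sorted points, maintaining a stack; pop the top while the last three entries make a non-left turn (cross product ≤ 0).
  4. Final stack is the convex hull in CCW order: (9, -9), (7, 8), (5, 9), (-8, 8), (0, -4), (5, -8).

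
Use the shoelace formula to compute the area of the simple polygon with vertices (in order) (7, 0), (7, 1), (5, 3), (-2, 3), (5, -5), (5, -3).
Area = 35

Shoelace formula: Area = (1/2) |Σ_i (x_i · y_{i+1} − x_{i+1} · y_i)| (indices mod n). Compute each cross term:
  (7)(1) − (7)(0) = 7
  (7)(3) − (5)(1) = 16
  (5)(3) − (-2)(3) = 21
  (-2)(-5) − (5)(3) = -5
  (5)(-3) − (5)(-5) = 10
  (5)(0) − (7)(-3) = 21
Sum = 70, so (signed) Area = 70/2 = 35, |Area| = 35.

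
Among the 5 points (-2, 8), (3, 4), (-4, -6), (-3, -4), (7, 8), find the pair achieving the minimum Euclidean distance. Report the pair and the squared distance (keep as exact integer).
Pair = ((-4, -6), (-3, -4)); squared distance = 5

Compute all C(5, 2) = 10 pairwise squared distances (x_i − x_j)² + (y_i − y_j)². The minimum is 5, attained by the pair ((-4, -6), (-3, -4)).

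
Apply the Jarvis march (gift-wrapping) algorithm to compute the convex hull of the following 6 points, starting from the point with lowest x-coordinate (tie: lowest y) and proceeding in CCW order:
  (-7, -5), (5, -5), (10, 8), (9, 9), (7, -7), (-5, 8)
Hull (CCW) = [(-7, -5), (7, -7), (10, 8), (9, 9), (-5, 8)]

Jarvis march: at each step, from the current hull vertex p, select the next vertex q as the point such that every other point lies strictly to the left of (or on) the directed line p → q. (Equivalently: for every other point r, the cross product (q − p) × (r − p) ≥ 0.)
Starting point (lowest x, tie lowest y): (-7, -5). Wrap until returning to start. Resulting hull: (-7, -5), (7, -7), (10, 8), (9, 9), (-5, 8).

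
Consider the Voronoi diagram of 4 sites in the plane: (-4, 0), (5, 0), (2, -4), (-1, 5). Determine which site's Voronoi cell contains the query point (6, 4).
Nearest site = (5, 0)

The Voronoi cell of site s contains exactly those query points closer to s than to any other site. Compute squared distances from q = (6, 4) to each site:
  (5 − 6)² + (0 − 4)² = 17
  (-1 − 6)² + (5 − 4)² = 50
  (2 − 6)² + (-4 − 4)² = 80
  (-4 − 6)² + (0 − 4)² = 116
Minimum is attained by (5, 0), so q lies in its Voronoi cell.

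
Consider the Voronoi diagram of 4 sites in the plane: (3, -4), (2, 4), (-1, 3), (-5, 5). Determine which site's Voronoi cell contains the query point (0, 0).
Nearest site = (-1, 3)

The Voronoi cell of site s contains exactly those query points closer to s than to any other site. Compute squared distances from q = (0, 0) to each site:
  (-1 − 0)² + (3 − 0)² = 10
  (2 − 0)² + (4 − 0)² = 20
  (3 − 0)² + (-4 − 0)² = 25
  (-5 − 0)² + (5 − 0)² = 50
Minimum is attained by (-1, 3), so q lies in its Voronoi cell.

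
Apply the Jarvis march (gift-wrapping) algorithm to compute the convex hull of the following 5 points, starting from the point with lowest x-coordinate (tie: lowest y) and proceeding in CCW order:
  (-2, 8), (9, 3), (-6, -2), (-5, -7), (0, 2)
Hull (CCW) = [(-6, -2), (-5, -7), (9, 3), (-2, 8)]

Jarvis march: at each step, from the current hull vertex p, select the next vertex q as the point such that every other point lies strictly to the left of (or on) the directed line p → q. (Equivalently: for every other point r, the cross product (q − p) × (r − p) ≥ 0.)
Starting point (lowest x, tie lowest y): (-6, -2). Wrap until returning to start. Resulting hull: (-6, -2), (-5, -7), (9, 3), (-2, 8).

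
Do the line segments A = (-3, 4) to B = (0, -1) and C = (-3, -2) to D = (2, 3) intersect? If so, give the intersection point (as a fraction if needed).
Yes; intersection at (-3/4, 1/4) (t = 3/4 on AB, s = 9/20 on CD)

Parametrize AB as A + t(B − A) = (-3 + 3 t, 4 + -5 t) and CD as C + s(D − C) = (-3 + 5 s, -2 + 5 s). Solve the linear system for (t, s). Determinant = -40 ≠ 0, so a unique intersection of the containing lines exists. Solution: t = 3/4, s = 9/20 — both in [0, 1], so the segments cross. Intersection point: (-3/4, 1/4).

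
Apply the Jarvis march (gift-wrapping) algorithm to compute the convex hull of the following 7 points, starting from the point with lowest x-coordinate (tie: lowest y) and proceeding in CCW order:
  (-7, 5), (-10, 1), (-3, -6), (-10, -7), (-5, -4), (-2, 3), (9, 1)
Hull (CCW) = [(-10, -7), (-3, -6), (9, 1), (-7, 5), (-10, 1)]

Jarvis march: at each step, from the current hull vertex p, select the next vertex q as the point such that every other point lies strictly to the left of (or on) the directed line p → q. (Equivalently: for every other point r, the cross product (q − p) × (r − p) ≥ 0.)
Starting point (lowest x, tie lowest y): (-10, -7). Wrap until returning to start. Resulting hull: (-10, -7), (-3, -6), (9, 1), (-7, 5), (-10, 1).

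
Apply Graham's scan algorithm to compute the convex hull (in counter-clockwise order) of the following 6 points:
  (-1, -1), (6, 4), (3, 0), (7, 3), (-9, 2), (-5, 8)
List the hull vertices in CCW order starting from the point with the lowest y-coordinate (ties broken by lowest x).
Hull (CCW) = [(-1, -1), (3, 0), (7, 3), (6, 4), (-5, 8), (-9, 2)]

Graham scan procedure:
  1. Find the pivot p₀ = point with lowest y (tie → lowest x): (-1, -1).
  2. Sort the remaining points by polar angle around p₀.
  3. Walk through sorted points, maintaining a stack; pop the top while the last three entries make a non-left turn (cross product ≤ 0).
  4. Final stack is the convex hull in CCW order: (-1, -1), (3, 0), (7, 3), (6, 4), (-5, 8), (-9, 2).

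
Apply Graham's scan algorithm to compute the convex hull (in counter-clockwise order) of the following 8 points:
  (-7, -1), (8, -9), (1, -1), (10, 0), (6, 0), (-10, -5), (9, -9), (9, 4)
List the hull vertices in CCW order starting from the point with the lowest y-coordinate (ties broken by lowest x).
Hull (CCW) = [(8, -9), (9, -9), (10, 0), (9, 4), (-7, -1), (-10, -5)]

Graham scan procedure:
  1. Find the pivot p₀ = point with lowest y (tie → lowest x): (8, -9).
  2. Sort the remaining points by polar angle around p₀.
  3. Walk through sorted points, maintaining a stack; pop the top while the last three entries make a non-left turn (cross product ≤ 0).
  4. Final stack is the convex hull in CCW order: (8, -9), (9, -9), (10, 0), (9, 4), (-7, -1), (-10, -5).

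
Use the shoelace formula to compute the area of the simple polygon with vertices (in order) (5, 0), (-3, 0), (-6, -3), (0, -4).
Area = 53/2

Shoelace formula: Area = (1/2) |Σ_i (x_i · y_{i+1} − x_{i+1} · y_i)| (indices mod n). Compute each cross term:
  (5)(0) − (-3)(0) = 0
  (-3)(-3) − (-6)(0) = 9
  (-6)(-4) − (0)(-3) = 24
  (0)(0) − (5)(-4) = 20
Sum = 53, so (signed) Area = 53/2 = 53/2, |Area| = 53/2.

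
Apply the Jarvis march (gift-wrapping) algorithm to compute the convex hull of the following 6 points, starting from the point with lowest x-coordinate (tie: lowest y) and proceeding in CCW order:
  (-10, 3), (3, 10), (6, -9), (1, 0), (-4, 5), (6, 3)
Hull (CCW) = [(-10, 3), (6, -9), (6, 3), (3, 10)]

Jarvis march: at each step, from the current hull vertex p, select the next vertex q as the point such that every other point lies strictly to the left of (or on) the directed line p → q. (Equivalently: for every other point r, the cross product (q − p) × (r − p) ≥ 0.)
Starting point (lowest x, tie lowest y): (-10, 3). Wrap until returning to start. Resulting hull: (-10, 3), (6, -9), (6, 3), (3, 10).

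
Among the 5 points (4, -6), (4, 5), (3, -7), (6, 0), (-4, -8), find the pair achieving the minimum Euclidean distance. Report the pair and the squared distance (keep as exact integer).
Pair = ((4, -6), (3, -7)); squared distance = 2

Compute all C(5, 2) = 10 pairwise squared distances (x_i − x_j)² + (y_i − y_j)². The minimum is 2, attained by the pair ((4, -6), (3, -7)).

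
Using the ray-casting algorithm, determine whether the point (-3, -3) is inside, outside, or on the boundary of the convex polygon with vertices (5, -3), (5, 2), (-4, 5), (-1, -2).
The point (-3, -3) lies strictly outside the polygon

Cast a horizontal ray to the right from the query point and count how many polygon edges it crosses (each edge strictly once or zero times, handled with the usual half-open convention). 
Parity of crossings → even ⇒ outside.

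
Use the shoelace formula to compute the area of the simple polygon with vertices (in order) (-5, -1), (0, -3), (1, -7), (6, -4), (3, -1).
Area = 27

Shoelace formula: Area = (1/2) |Σ_i (x_i · y_{i+1} − x_{i+1} · y_i)| (indices mod n). Compute each cross term:
  (-5)(-3) − (0)(-1) = 15
  (0)(-7) − (1)(-3) = 3
  (1)(-4) − (6)(-7) = 38
  (6)(-1) − (3)(-4) = 6
  (3)(-1) − (-5)(-1) = -8
Sum = 54, so (signed) Area = 54/2 = 27, |Area| = 27.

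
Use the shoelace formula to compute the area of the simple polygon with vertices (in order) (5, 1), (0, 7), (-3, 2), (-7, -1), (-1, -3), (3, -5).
Area = 135/2

Shoelace formula: Area = (1/2) |Σ_i (x_i · y_{i+1} − x_{i+1} · y_i)| (indices mod n). Compute each cross term:
  (5)(7) − (0)(1) = 35
  (0)(2) − (-3)(7) = 21
  (-3)(-1) − (-7)(2) = 17
  (-7)(-3) − (-1)(-1) = 20
  (-1)(-5) − (3)(-3) = 14
  (3)(1) − (5)(-5) = 28
Sum = 135, so (signed) Area = 135/2 = 135/2, |Area| = 135/2.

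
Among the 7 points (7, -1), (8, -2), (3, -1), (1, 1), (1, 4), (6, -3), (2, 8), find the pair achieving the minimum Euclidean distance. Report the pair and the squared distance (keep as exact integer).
Pair = ((7, -1), (8, -2)); squared distance = 2

Compute all C(7, 2) = 21 pairwise squared distances (x_i − x_j)² + (y_i − y_j)². The minimum is 2, attained by the pair ((7, -1), (8, -2)).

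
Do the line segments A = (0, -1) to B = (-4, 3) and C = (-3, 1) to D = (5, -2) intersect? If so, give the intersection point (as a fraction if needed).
Yes; intersection at (-7/5, 2/5) (t = 7/20 on AB, s = 1/5 on CD)

Parametrize AB as A + t(B − A) = (0 + -4 t, -1 + 4 t) and CD as C + s(D − C) = (-3 + 8 s, 1 + -3 s). Solve the linear system for (t, s). Determinant = 20 ≠ 0, so a unique intersection of the containing lines exists. Solution: t = 7/20, s = 1/5 — both in [0, 1], so the segments cross. Intersection point: (-7/5, 2/5).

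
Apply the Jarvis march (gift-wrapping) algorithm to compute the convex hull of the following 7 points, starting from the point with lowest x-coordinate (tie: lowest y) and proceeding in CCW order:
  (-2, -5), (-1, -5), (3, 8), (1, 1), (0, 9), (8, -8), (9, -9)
Hull (CCW) = [(-2, -5), (9, -9), (3, 8), (0, 9)]

Jarvis march: at each step, from the current hull vertex p, select the next vertex q as the point such that every other point lies strictly to the left of (or on) the directed line p → q. (Equivalently: for every other point r, the cross product (q − p) × (r − p) ≥ 0.)
Starting point (lowest x, tie lowest y): (-2, -5). Wrap until returning to start. Resulting hull: (-2, -5), (9, -9), (3, 8), (0, 9).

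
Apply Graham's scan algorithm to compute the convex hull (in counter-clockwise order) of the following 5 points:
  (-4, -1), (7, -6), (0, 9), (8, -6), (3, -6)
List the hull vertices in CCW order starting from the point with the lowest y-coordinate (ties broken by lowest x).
Hull (CCW) = [(3, -6), (8, -6), (0, 9), (-4, -1)]

Graham scan procedure:
  1. Find the pivot p₀ = point with lowest y (tie → lowest x): (3, -6).
  2. Sort the remaining points by polar angle around p₀.
  3. Walk through sorted points, maintaining a stack; pop the top while the last three entries make a non-left turn (cross product ≤ 0).
  4. Final stack is the convex hull in CCW order: (3, -6), (8, -6), (0, 9), (-4, -1).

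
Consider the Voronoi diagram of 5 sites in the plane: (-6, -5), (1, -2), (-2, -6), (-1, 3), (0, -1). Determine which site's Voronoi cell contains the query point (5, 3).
Nearest site = (-1, 3)

The Voronoi cell of site s contains exactly those query points closer to s than to any other site. Compute squared distances from q = (5, 3) to each site:
  (-1 − 5)² + (3 − 3)² = 36
  (0 − 5)² + (-1 − 3)² = 41
  (1 − 5)² + (-2 − 3)² = 41
  (-2 − 5)² + (-6 − 3)² = 130
  (-6 − 5)² + (-5 − 3)² = 185
Minimum is attained by (-1, 3), so q lies in its Voronoi cell.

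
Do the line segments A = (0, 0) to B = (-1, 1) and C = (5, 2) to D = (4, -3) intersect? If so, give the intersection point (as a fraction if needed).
No (intersection of containing lines falls outside at least one segment)

Parametrize and solve: t = -23/6, s = 7/6. At least one of these is outside [0, 1], so the segments do not intersect.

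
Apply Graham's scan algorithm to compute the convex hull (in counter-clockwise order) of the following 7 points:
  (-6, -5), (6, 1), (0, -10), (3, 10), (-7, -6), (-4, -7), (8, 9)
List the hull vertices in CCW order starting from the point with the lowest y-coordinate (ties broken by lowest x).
Hull (CCW) = [(0, -10), (6, 1), (8, 9), (3, 10), (-7, -6)]

Graham scan procedure:
  1. Find the pivot p₀ = point with lowest y (tie → lowest x): (0, -10).
  2. Sort the remaining points by polar angle around p₀.
  3. Walk through sorted points, maintaining a stack; pop the top while the last three entries make a non-left turn (cross product ≤ 0).
  4. Final stack is the convex hull in CCW order: (0, -10), (6, 1), (8, 9), (3, 10), (-7, -6).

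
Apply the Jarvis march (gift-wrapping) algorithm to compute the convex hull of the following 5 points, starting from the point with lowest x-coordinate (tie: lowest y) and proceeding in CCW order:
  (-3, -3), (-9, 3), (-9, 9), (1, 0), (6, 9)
Hull (CCW) = [(-9, 3), (-3, -3), (1, 0), (6, 9), (-9, 9)]

Jarvis march: at each step, from the current hull vertex p, select the next vertex q as the point such that every other point lies strictly to the left of (or on) the directed line p → q. (Equivalently: for every other point r, the cross product (q − p) × (r − p) ≥ 0.)
Starting point (lowest x, tie lowest y): (-9, 3). Wrap until returning to start. Resulting hull: (-9, 3), (-3, -3), (1, 0), (6, 9), (-9, 9).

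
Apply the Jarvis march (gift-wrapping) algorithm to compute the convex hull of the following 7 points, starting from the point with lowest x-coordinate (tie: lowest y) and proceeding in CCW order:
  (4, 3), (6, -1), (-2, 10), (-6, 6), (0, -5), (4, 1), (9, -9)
Hull (CCW) = [(-6, 6), (0, -5), (9, -9), (6, -1), (4, 3), (-2, 10)]

Jarvis march: at each step, from the current hull vertex p, select the next vertex q as the point such that every other point lies strictly to the left of (or on) the directed line p → q. (Equivalently: for every other point r, the cross product (q − p) × (r − p) ≥ 0.)
Starting point (lowest x, tie lowest y): (-6, 6). Wrap until returning to start. Resulting hull: (-6, 6), (0, -5), (9, -9), (6, -1), (4, 3), (-2, 10).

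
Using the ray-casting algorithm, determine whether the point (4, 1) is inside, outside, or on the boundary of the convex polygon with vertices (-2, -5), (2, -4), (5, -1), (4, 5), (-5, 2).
The point (4, 1) lies strictly inside the polygon

Cast a horizontal ray to the right from the query point and count how many polygon edges it crosses (each edge strictly once or zero times, handled with the usual half-open convention). 
Parity of crossings → odd ⇒ inside.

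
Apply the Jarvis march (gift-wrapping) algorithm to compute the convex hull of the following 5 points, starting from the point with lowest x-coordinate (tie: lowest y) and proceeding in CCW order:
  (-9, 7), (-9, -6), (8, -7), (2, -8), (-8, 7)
Hull (CCW) = [(-9, -6), (2, -8), (8, -7), (-8, 7), (-9, 7)]

Jarvis march: at each step, from the current hull vertex p, select the next vertex q as the point such that every other point lies strictly to the left of (or on) the directed line p → q. (Equivalently: for every other point r, the cross product (q − p) × (r − p) ≥ 0.)
Starting point (lowest x, tie lowest y): (-9, -6). Wrap until returning to start. Resulting hull: (-9, -6), (2, -8), (8, -7), (-8, 7), (-9, 7).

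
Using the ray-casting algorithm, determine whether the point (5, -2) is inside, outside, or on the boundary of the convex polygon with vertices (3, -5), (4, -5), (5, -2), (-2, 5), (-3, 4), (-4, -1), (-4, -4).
The point (5, -2) lies on the polygon boundary

Boundary check: the query satisfies the collinearity and bounding-box conditions for some polygon edge, so it lies exactly on the boundary.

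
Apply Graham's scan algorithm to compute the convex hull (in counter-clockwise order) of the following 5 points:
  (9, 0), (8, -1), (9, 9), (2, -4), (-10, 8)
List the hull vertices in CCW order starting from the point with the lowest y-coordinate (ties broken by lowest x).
Hull (CCW) = [(2, -4), (8, -1), (9, 0), (9, 9), (-10, 8)]

Graham scan procedure:
  1. Find the pivot p₀ = point with lowest y (tie → lowest x): (2, -4).
  2. Sort the remaining points by polar angle around p₀.
  3. Walk through sorted points, maintaining a stack; pop the top while the last three entries make a non-left turn (cross product ≤ 0).
  4. Final stack is the convex hull in CCW order: (2, -4), (8, -1), (9, 0), (9, 9), (-10, 8).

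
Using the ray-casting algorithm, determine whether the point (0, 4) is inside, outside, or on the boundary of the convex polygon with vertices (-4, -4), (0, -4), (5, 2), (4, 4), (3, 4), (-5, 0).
The point (0, 4) lies strictly outside the polygon

Cast a horizontal ray to the right from the query point and count how many polygon edges it crosses (each edge strictly once or zero times, handled with the usual half-open convention). 
Parity of crossings → even ⇒ outside.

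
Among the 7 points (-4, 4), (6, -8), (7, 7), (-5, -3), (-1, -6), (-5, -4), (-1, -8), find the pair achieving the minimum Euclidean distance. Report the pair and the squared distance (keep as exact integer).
Pair = ((-5, -3), (-5, -4)); squared distance = 1

Compute all C(7, 2) = 21 pairwise squared distances (x_i − x_j)² + (y_i − y_j)². The minimum is 1, attained by the pair ((-5, -3), (-5, -4)).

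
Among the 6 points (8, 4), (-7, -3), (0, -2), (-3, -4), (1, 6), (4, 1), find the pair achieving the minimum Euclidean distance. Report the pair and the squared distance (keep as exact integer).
Pair = ((0, -2), (-3, -4)); squared distance = 13

Compute all C(6, 2) = 15 pairwise squared distances (x_i − x_j)² + (y_i − y_j)². The minimum is 13, attained by the pair ((0, -2), (-3, -4)).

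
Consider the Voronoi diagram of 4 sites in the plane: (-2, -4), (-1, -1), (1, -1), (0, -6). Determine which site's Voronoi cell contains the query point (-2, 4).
Nearest site = (-1, -1)

The Voronoi cell of site s contains exactly those query points closer to s than to any other site. Compute squared distances from q = (-2, 4) to each site:
  (-1 − -2)² + (-1 − 4)² = 26
  (1 − -2)² + (-1 − 4)² = 34
  (-2 − -2)² + (-4 − 4)² = 64
  (0 − -2)² + (-6 − 4)² = 104
Minimum is attained by (-1, -1), so q lies in its Voronoi cell.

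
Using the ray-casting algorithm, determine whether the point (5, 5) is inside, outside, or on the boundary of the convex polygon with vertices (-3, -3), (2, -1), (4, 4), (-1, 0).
The point (5, 5) lies strictly outside the polygon

Cast a horizontal ray to the right from the query point and count how many polygon edges it crosses (each edge strictly once or zero times, handled with the usual half-open convention). 
Parity of crossings → even ⇒ outside.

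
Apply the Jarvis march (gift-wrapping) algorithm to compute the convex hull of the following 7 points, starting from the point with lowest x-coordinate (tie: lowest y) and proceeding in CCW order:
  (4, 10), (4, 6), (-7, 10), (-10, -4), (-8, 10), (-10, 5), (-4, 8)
Hull (CCW) = [(-10, -4), (4, 6), (4, 10), (-8, 10), (-10, 5)]

Jarvis march: at each step, from the current hull vertex p, select the next vertex q as the point such that every other point lies strictly to the left of (or on) the directed line p → q. (Equivalently: for every other point r, the cross product (q − p) × (r − p) ≥ 0.)
Starting point (lowest x, tie lowest y): (-10, -4). Wrap until returning to start. Resulting hull: (-10, -4), (4, 6), (4, 10), (-8, 10), (-10, 5).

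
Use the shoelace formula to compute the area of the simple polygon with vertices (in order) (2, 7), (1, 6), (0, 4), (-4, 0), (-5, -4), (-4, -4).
Area = 25/2

Shoelace formula: Area = (1/2) |Σ_i (x_i · y_{i+1} − x_{i+1} · y_i)| (indices mod n). Compute each cross term:
  (2)(6) − (1)(7) = 5
  (1)(4) − (0)(6) = 4
  (0)(0) − (-4)(4) = 16
  (-4)(-4) − (-5)(0) = 16
  (-5)(-4) − (-4)(-4) = 4
  (-4)(7) − (2)(-4) = -20
Sum = 25, so (signed) Area = 25/2 = 25/2, |Area| = 25/2.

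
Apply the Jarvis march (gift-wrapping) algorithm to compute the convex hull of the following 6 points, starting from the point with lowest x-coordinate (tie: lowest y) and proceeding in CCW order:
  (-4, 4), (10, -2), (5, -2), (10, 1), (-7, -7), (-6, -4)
Hull (CCW) = [(-7, -7), (10, -2), (10, 1), (-4, 4)]

Jarvis march: at each step, from the current hull vertex p, select the next vertex q as the point such that every other point lies strictly to the left of (or on) the directed line p → q. (Equivalently: for every other point r, the cross product (q − p) × (r − p) ≥ 0.)
Starting point (lowest x, tie lowest y): (-7, -7). Wrap until returning to start. Resulting hull: (-7, -7), (10, -2), (10, 1), (-4, 4).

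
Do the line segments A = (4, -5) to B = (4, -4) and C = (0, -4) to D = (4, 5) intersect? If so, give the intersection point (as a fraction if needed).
No (intersection of containing lines falls outside at least one segment)

Parametrize and solve: t = 10, s = 1. At least one of these is outside [0, 1], so the segments do not intersect.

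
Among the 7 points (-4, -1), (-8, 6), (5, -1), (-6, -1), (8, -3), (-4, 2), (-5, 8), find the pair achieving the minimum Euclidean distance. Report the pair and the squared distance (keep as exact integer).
Pair = ((-4, -1), (-6, -1)); squared distance = 4

Compute all C(7, 2) = 21 pairwise squared distances (x_i − x_j)² + (y_i − y_j)². The minimum is 4, attained by the pair ((-4, -1), (-6, -1)).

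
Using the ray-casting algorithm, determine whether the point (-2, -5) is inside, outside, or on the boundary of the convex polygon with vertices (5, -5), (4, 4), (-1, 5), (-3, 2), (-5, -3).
The point (-2, -5) lies strictly outside the polygon

Cast a horizontal ray to the right from the query point and count how many polygon edges it crosses (each edge strictly once or zero times, handled with the usual half-open convention). 
Parity of crossings → even ⇒ outside.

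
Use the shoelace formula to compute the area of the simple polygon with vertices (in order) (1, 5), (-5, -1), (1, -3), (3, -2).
Area = 32

Shoelace formula: Area = (1/2) |Σ_i (x_i · y_{i+1} − x_{i+1} · y_i)| (indices mod n). Compute each cross term:
  (1)(-1) − (-5)(5) = 24
  (-5)(-3) − (1)(-1) = 16
  (1)(-2) − (3)(-3) = 7
  (3)(5) − (1)(-2) = 17
Sum = 64, so (signed) Area = 64/2 = 32, |Area| = 32.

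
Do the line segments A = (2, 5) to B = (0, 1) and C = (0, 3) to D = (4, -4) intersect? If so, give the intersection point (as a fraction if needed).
Yes; intersection at (8/15, 31/15) (t = 11/15 on AB, s = 2/15 on CD)

Parametrize AB as A + t(B − A) = (2 + -2 t, 5 + -4 t) and CD as C + s(D − C) = (0 + 4 s, 3 + -7 s). Solve the linear system for (t, s). Determinant = -30 ≠ 0, so a unique intersection of the containing lines exists. Solution: t = 11/15, s = 2/15 — both in [0, 1], so the segments cross. Intersection point: (8/15, 31/15).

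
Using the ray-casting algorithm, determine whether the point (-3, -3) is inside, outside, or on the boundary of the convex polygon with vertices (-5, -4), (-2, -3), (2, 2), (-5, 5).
The point (-3, -3) lies strictly inside the polygon

Cast a horizontal ray to the right from the query point and count how many polygon edges it crosses (each edge strictly once or zero times, handled with the usual half-open convention). 
Parity of crossings → odd ⇒ inside.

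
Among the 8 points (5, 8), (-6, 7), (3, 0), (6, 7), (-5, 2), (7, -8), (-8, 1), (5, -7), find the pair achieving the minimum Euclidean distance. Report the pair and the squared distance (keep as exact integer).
Pair = ((5, 8), (6, 7)); squared distance = 2

Compute all C(8, 2) = 28 pairwise squared distances (x_i − x_j)² + (y_i − y_j)². The minimum is 2, attained by the pair ((5, 8), (6, 7)).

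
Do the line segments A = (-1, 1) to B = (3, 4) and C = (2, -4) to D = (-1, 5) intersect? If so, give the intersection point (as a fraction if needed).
Yes; intersection at (1/15, 9/5) (t = 4/15 on AB, s = 29/45 on CD)

Parametrize AB as A + t(B − A) = (-1 + 4 t, 1 + 3 t) and CD as C + s(D − C) = (2 + -3 s, -4 + 9 s). Solve the linear system for (t, s). Determinant = -45 ≠ 0, so a unique intersection of the containing lines exists. Solution: t = 4/15, s = 29/45 — both in [0, 1], so the segments cross. Intersection point: (1/15, 9/5).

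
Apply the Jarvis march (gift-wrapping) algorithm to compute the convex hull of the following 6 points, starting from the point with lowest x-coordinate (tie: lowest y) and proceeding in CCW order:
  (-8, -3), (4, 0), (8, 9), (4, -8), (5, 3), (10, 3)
Hull (CCW) = [(-8, -3), (4, -8), (10, 3), (8, 9)]

Jarvis march: at each step, from the current hull vertex p, select the next vertex q as the point such that every other point lies strictly to the left of (or on) the directed line p → q. (Equivalently: for every other point r, the cross product (q − p) × (r − p) ≥ 0.)
Starting point (lowest x, tie lowest y): (-8, -3). Wrap until returning to start. Resulting hull: (-8, -3), (4, -8), (10, 3), (8, 9).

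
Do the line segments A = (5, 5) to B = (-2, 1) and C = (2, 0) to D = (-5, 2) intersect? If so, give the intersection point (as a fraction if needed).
Yes; intersection at (-11/6, 23/21) (t = 41/42 on AB, s = 23/42 on CD)

Parametrize AB as A + t(B − A) = (5 + -7 t, 5 + -4 t) and CD as C + s(D − C) = (2 + -7 s, 0 + 2 s). Solve the linear system for (t, s). Determinant = 42 ≠ 0, so a unique intersection of the containing lines exists. Solution: t = 41/42, s = 23/42 — both in [0, 1], so the segments cross. Intersection point: (-11/6, 23/21).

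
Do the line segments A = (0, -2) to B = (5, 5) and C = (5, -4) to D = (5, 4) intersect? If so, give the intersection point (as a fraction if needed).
No (intersection of containing lines falls outside at least one segment)

Parametrize and solve: t = 1, s = 9/8. At least one of these is outside [0, 1], so the segments do not intersect.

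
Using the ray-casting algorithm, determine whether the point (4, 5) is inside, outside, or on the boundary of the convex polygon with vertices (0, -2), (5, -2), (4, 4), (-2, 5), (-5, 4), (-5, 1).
The point (4, 5) lies strictly outside the polygon

Cast a horizontal ray to the right from the query point and count how many polygon edges it crosses (each edge strictly once or zero times, handled with the usual half-open convention). 
Parity of crossings → even ⇒ outside.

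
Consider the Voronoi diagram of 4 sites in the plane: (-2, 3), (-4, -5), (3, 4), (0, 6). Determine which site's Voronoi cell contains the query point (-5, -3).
Nearest site = (-4, -5)

The Voronoi cell of site s contains exactly those query points closer to s than to any other site. Compute squared distances from q = (-5, -3) to each site:
  (-4 − -5)² + (-5 − -3)² = 5
  (-2 − -5)² + (3 − -3)² = 45
  (0 − -5)² + (6 − -3)² = 106
  (3 − -5)² + (4 − -3)² = 113
Minimum is attained by (-4, -5), so q lies in its Voronoi cell.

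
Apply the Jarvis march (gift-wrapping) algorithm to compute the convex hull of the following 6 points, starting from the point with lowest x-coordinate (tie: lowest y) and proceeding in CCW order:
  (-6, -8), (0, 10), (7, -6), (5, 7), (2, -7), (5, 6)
Hull (CCW) = [(-6, -8), (2, -7), (7, -6), (5, 7), (0, 10)]

Jarvis march: at each step, from the current hull vertex p, select the next vertex q as the point such that every other point lies strictly to the left of (or on) the directed line p → q. (Equivalently: for every other point r, the cross product (q − p) × (r − p) ≥ 0.)
Starting point (lowest x, tie lowest y): (-6, -8). Wrap until returning to start. Resulting hull: (-6, -8), (2, -7), (7, -6), (5, 7), (0, 10).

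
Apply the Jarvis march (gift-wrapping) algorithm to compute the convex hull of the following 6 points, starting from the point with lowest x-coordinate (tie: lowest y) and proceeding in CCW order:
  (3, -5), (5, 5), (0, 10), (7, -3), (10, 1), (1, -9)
Hull (CCW) = [(0, 10), (1, -9), (7, -3), (10, 1)]

Jarvis march: at each step, from the current hull vertex p, select the next vertex q as the point such that every other point lies strictly to the left of (or on) the directed line p → q. (Equivalently: for every other point r, the cross product (q − p) × (r − p) ≥ 0.)
Starting point (lowest x, tie lowest y): (0, 10). Wrap until returning to start. Resulting hull: (0, 10), (1, -9), (7, -3), (10, 1).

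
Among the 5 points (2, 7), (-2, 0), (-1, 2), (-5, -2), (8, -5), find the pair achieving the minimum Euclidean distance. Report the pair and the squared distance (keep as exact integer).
Pair = ((-2, 0), (-1, 2)); squared distance = 5

Compute all C(5, 2) = 10 pairwise squared distances (x_i − x_j)² + (y_i − y_j)². The minimum is 5, attained by the pair ((-2, 0), (-1, 2)).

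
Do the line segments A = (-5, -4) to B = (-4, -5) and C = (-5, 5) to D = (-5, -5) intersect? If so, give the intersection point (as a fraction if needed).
Yes; intersection at (-5, -4) (t = 0 on AB, s = 9/10 on CD)

Parametrize AB as A + t(B − A) = (-5 + 1 t, -4 + -1 t) and CD as C + s(D − C) = (-5 + 0 s, 5 + -10 s). Solve the linear system for (t, s). Determinant = 10 ≠ 0, so a unique intersection of the containing lines exists. Solution: t = 0, s = 9/10 — both in [0, 1], so the segments cross. Intersection point: (-5, -4).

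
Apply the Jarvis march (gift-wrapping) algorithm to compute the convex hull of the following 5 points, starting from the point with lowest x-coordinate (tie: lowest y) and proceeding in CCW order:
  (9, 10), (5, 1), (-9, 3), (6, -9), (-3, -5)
Hull (CCW) = [(-9, 3), (-3, -5), (6, -9), (9, 10)]

Jarvis march: at each step, from the current hull vertex p, select the next vertex q as the point such that every other point lies strictly to the left of (or on) the directed line p → q. (Equivalently: for every other point r, the cross product (q − p) × (r − p) ≥ 0.)
Starting point (lowest x, tie lowest y): (-9, 3). Wrap until returning to start. Resulting hull: (-9, 3), (-3, -5), (6, -9), (9, 10).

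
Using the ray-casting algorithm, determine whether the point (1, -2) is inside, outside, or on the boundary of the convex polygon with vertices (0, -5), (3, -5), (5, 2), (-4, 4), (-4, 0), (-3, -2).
The point (1, -2) lies strictly inside the polygon

Cast a horizontal ray to the right from the query point and count how many polygon edges it crosses (each edge strictly once or zero times, handled with the usual half-open convention). 
Parity of crossings → odd ⇒ inside.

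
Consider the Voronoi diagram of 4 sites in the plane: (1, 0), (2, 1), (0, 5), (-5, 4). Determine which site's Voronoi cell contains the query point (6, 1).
Nearest site = (2, 1)

The Voronoi cell of site s contains exactly those query points closer to s than to any other site. Compute squared distances from q = (6, 1) to each site:
  (2 − 6)² + (1 − 1)² = 16
  (1 − 6)² + (0 − 1)² = 26
  (0 − 6)² + (5 − 1)² = 52
  (-5 − 6)² + (4 − 1)² = 130
Minimum is attained by (2, 1), so q lies in its Voronoi cell.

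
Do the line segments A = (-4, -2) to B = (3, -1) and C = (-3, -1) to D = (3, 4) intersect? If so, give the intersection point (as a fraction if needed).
No (intersection of containing lines falls outside at least one segment)

Parametrize and solve: t = -1/29, s = -6/29. At least one of these is outside [0, 1], so the segments do not intersect.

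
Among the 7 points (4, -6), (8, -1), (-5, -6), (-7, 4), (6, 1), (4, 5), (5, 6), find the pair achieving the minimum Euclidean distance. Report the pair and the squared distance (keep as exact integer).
Pair = ((4, 5), (5, 6)); squared distance = 2

Compute all C(7, 2) = 21 pairwise squared distances (x_i − x_j)² + (y_i − y_j)². The minimum is 2, attained by the pair ((4, 5), (5, 6)).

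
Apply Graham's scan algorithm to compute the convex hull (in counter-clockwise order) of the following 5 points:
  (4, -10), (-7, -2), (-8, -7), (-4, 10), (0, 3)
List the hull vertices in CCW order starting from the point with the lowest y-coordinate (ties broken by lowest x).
Hull (CCW) = [(4, -10), (0, 3), (-4, 10), (-7, -2), (-8, -7)]

Graham scan procedure:
  1. Find the pivot p₀ = point with lowest y (tie → lowest x): (4, -10).
  2. Sort the remaining points by polar angle around p₀.
  3. Walk through sorted points, maintaining a stack; pop the top while the last three entries make a non-left turn (cross product ≤ 0).
  4. Final stack is the convex hull in CCW order: (4, -10), (0, 3), (-4, 10), (-7, -2), (-8, -7).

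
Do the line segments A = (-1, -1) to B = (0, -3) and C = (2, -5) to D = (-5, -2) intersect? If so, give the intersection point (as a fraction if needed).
No (intersection of containing lines falls outside at least one segment)

Parametrize and solve: t = 19/11, s = 2/11. At least one of these is outside [0, 1], so the segments do not intersect.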